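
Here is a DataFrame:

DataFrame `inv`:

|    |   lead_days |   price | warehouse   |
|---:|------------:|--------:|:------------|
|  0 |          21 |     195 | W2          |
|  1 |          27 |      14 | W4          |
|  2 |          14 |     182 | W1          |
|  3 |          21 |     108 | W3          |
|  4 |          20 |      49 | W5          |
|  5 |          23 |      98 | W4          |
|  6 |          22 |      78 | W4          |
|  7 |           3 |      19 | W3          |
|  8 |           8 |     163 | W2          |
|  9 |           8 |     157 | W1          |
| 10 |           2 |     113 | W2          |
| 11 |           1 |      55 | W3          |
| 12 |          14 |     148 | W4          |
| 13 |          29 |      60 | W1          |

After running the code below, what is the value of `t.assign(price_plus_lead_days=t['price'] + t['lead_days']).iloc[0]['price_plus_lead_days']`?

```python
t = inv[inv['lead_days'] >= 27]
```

41

filter rows where lead_days >= 27:
    lead_days  price warehouse
1          27     14        W4
13         29     60        W1
add column price_plus_lead_days = t['price'] + t['lead_days']:
    lead_days  price warehouse  price_plus_lead_days
1          27     14        W4                    41
13         29     60        W1                    89
value at position 0, column 'price_plus_lead_days' → 41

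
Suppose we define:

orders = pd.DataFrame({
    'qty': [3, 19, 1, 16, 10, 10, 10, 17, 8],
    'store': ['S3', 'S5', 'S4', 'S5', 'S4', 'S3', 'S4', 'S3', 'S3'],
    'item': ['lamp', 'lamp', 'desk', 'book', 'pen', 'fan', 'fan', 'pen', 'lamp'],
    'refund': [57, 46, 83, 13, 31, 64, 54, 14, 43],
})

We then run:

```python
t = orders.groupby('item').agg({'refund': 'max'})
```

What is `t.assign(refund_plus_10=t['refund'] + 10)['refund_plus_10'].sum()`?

group by item, max of refund:
      refund
item        
book      13
desk      83
fan       64
lamp      57
pen       31
add column refund_plus_10 = t['refund'] + 10:
      refund  refund_plus_10
item                        
book      13              23
desk      83              93
fan       64              74
lamp      57              67
pen       31              41

298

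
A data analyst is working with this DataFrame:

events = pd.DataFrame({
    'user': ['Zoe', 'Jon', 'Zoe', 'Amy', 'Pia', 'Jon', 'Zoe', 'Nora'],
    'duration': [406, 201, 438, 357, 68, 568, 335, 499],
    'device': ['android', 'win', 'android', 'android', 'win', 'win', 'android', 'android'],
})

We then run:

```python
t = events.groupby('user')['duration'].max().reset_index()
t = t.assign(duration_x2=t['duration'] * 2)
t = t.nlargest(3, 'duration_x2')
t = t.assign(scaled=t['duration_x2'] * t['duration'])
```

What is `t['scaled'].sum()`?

1526938

group by user, max of duration:
user
Amy     357
Jon     568
Nora    499
Pia      68
Zoe     438
Name: duration, dtype: int64
reset_index():
   user  duration
0   Amy       357
1   Jon       568
2  Nora       499
3   Pia        68
4   Zoe       438
add column duration_x2 = t['duration'] * 2:
   user  duration  duration_x2
0   Amy       357          714
1   Jon       568         1136
2  Nora       499          998
3   Pia        68          136
4   Zoe       438          876
take 3 rows with largest duration_x2:
   user  duration  duration_x2
1   Jon       568         1136
2  Nora       499          998
4   Zoe       438          876
add column scaled = t['duration_x2'] * t['duration']:
   user  duration  duration_x2  scaled
1   Jon       568         1136  645248
2  Nora       499          998  498002
4   Zoe       438          876  383688
Taking the sum of column 'scaled' gives 1526938.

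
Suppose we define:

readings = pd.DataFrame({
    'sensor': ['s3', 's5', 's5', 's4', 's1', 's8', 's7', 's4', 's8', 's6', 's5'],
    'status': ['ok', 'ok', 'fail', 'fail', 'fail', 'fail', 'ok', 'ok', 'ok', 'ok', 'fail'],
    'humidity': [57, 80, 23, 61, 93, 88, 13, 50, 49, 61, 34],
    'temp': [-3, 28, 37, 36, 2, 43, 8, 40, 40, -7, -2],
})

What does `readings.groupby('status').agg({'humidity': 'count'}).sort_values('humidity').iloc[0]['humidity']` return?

group by status, count of humidity:
        humidity
status          
fail           5
ok             6
sort by humidity:
        humidity
status          
fail           5
ok             6

5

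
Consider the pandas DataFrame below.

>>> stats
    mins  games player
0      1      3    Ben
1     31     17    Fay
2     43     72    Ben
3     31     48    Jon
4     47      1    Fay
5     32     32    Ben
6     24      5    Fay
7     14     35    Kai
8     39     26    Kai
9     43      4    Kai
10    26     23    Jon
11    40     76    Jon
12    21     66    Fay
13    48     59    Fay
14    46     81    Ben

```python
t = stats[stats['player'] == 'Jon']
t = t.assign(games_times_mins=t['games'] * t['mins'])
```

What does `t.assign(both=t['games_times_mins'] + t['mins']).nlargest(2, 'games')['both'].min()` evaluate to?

1519

filter rows where player == 'Jon':
    mins  games player
3     31     48    Jon
10    26     23    Jon
11    40     76    Jon
add column games_times_mins = t['games'] * t['mins']:
    mins  games player  games_times_mins
3     31     48    Jon              1488
10    26     23    Jon               598
11    40     76    Jon              3040
add column both = t['games_times_mins'] + t['mins']:
    mins  games player  games_times_mins  both
3     31     48    Jon              1488  1519
10    26     23    Jon               598   624
11    40     76    Jon              3040  3080
take 2 rows with largest games:
    mins  games player  games_times_mins  both
11    40     76    Jon              3040  3080
3     31     48    Jon              1488  1519
Hence 1519.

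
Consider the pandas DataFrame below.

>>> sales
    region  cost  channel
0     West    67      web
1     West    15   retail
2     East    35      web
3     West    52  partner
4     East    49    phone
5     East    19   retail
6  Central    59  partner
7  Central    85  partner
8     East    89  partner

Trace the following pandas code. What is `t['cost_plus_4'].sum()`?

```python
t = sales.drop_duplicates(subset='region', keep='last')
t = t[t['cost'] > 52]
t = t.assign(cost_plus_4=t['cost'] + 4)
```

drop duplicate region (keep=last):
    region  cost  channel
3     West    52  partner
7  Central    85  partner
8     East    89  partner
filter rows where cost > 52:
    region  cost  channel
7  Central    85  partner
8     East    89  partner
add column cost_plus_4 = t['cost'] + 4:
    region  cost  channel  cost_plus_4
7  Central    85  partner           89
8     East    89  partner           93
Taking the sum of column 'cost_plus_4' gives 182.

182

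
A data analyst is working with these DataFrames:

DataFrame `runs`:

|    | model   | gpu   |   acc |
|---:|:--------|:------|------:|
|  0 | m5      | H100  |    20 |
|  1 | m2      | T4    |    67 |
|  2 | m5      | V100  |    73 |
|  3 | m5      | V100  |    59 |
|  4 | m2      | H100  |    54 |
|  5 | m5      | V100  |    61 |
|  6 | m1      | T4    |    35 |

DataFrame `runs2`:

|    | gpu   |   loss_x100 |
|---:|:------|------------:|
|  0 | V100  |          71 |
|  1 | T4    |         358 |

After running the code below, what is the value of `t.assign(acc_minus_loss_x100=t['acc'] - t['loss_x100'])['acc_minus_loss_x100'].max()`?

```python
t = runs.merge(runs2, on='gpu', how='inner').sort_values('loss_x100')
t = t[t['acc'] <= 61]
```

merge on 'gpu' (how='inner') → 5 rows:
  model   gpu  acc  loss_x100
0    m2    T4   67        358
1    m5  V100   73         71
2    m5  V100   59         71
3    m5  V100   61         71
4    m1    T4   35        358
sort by loss_x100:
  model   gpu  acc  loss_x100
1    m5  V100   73         71
2    m5  V100   59         71
3    m5  V100   61         71
0    m2    T4   67        358
4    m1    T4   35        358
filter rows where acc <= 61:
  model   gpu  acc  loss_x100
2    m5  V100   59         71
3    m5  V100   61         71
4    m1    T4   35        358
add column acc_minus_loss_x100 = t['acc'] - t['loss_x100']:
  model   gpu  acc  loss_x100  acc_minus_loss_x100
2    m5  V100   59         71                  -12
3    m5  V100   61         71                  -10
4    m1    T4   35        358                 -323
Hence -10.

-10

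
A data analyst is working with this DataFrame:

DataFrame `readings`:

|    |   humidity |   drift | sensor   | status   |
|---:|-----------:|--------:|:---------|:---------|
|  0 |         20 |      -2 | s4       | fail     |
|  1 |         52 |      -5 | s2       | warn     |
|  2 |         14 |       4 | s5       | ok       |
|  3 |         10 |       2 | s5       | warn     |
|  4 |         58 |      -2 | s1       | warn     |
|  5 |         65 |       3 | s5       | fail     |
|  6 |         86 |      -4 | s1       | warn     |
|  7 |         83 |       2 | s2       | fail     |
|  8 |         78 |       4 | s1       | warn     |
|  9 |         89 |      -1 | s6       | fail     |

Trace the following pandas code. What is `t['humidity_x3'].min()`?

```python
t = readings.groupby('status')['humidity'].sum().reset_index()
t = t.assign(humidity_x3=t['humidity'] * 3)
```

42

group by status, sum of humidity:
status
fail    257
ok       14
warn    284
Name: humidity, dtype: int64
reset_index():
  status  humidity
0   fail       257
1     ok        14
2   warn       284
add column humidity_x3 = t['humidity'] * 3:
  status  humidity  humidity_x3
0   fail       257          771
1     ok        14           42
2   warn       284          852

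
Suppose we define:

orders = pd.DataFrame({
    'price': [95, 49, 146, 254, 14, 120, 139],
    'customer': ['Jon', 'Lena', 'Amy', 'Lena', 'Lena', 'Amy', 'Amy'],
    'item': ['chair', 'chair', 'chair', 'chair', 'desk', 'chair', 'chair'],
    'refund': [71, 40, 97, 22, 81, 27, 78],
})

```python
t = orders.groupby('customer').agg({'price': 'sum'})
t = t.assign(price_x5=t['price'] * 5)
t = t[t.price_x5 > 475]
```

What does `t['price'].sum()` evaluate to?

722

group by customer, sum of price:
          price
customer       
Amy         405
Jon          95
Lena        317
add column price_x5 = t['price'] * 5:
          price  price_x5
customer                 
Amy         405      2025
Jon          95       475
Lena        317      1585
filter rows where price_x5 > 475:
          price  price_x5
customer                 
Amy         405      2025
Lena        317      1585
sum of column 'price' → 722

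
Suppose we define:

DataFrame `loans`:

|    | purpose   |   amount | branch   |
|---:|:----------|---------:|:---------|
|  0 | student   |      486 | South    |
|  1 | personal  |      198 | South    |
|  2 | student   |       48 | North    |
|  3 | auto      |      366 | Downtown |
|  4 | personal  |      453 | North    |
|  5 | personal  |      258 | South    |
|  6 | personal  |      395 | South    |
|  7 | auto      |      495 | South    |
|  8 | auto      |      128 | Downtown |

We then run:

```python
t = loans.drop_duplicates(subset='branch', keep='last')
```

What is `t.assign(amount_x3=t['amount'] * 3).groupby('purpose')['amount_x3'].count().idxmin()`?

drop duplicate branch (keep=last):
    purpose  amount    branch
4  personal     453     North
7      auto     495     South
8      auto     128  Downtown
add column amount_x3 = t['amount'] * 3:
    purpose  amount    branch  amount_x3
4  personal     453     North       1359
7      auto     495     South       1485
8      auto     128  Downtown        384
group by purpose, count of amount_x3:
purpose
auto        2
personal    1
Name: amount_x3, dtype: int64
Then the label with the smallest value: personal

personal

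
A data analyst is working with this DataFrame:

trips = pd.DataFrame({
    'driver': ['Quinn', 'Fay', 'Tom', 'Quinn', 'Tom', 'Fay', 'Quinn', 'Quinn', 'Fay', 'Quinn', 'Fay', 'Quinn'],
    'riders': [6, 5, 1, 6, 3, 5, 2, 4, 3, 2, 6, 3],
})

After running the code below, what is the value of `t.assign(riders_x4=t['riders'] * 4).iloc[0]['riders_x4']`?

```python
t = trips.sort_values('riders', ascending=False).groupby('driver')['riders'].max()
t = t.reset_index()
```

24

sort by riders descending:
   driver  riders
0   Quinn       6
3   Quinn       6
10    Fay       6
1     Fay       5
5     Fay       5
7   Quinn       4
4     Tom       3
8     Fay       3
11  Quinn       3
6   Quinn       2
9   Quinn       2
2     Tom       1
group by driver, max of riders:
driver
Fay      6
Quinn    6
Tom      3
Name: riders, dtype: int64
reset_index():
  driver  riders
0    Fay       6
1  Quinn       6
2    Tom       3
add column riders_x4 = t['riders'] * 4:
  driver  riders  riders_x4
0    Fay       6         24
1  Quinn       6         24
2    Tom       3         12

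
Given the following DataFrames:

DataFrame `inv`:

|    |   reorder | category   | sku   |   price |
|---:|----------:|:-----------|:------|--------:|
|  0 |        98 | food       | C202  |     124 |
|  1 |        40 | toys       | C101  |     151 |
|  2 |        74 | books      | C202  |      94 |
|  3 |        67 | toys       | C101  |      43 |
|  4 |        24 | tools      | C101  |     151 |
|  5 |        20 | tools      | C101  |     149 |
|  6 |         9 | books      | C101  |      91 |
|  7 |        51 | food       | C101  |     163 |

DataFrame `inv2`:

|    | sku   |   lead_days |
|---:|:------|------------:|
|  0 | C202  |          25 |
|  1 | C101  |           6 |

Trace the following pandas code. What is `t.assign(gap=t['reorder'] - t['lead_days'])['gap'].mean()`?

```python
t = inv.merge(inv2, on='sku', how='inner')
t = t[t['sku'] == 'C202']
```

merge on 'sku' (how='inner') → 8 rows:
   reorder category   sku  price  lead_days
0       98     food  C202    124         25
1       40     toys  C101    151          6
2       74    books  C202     94         25
3       67     toys  C101     43          6
4       24    tools  C101    151          6
5       20    tools  C101    149          6
6        9    books  C101     91          6
7       51     food  C101    163          6
filter rows where sku == 'C202':
   reorder category   sku  price  lead_days
0       98     food  C202    124         25
2       74    books  C202     94         25
add column gap = t['reorder'] - t['lead_days']:
   reorder category   sku  price  lead_days  gap
0       98     food  C202    124         25   73
2       74    books  C202     94         25   49
So mean() = 61.0.

61.0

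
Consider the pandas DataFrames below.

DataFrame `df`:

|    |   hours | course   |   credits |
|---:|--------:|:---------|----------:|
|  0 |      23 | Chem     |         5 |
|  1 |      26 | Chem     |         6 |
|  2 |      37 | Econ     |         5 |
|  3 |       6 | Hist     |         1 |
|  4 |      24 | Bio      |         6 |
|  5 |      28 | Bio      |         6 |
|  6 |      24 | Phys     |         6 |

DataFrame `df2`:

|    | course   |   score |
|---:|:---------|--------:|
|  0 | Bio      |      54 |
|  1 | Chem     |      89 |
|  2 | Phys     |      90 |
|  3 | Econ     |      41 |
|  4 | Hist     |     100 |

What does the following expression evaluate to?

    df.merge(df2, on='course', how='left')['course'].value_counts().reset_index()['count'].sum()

7

merge on 'course' (how='left') → 7 rows:
   hours course  credits  score
0     23   Chem        5     89
1     26   Chem        6     89
2     37   Econ        5     41
3      6   Hist        1    100
4     24    Bio        6     54
5     28    Bio        6     54
6     24   Phys        6     90
value_counts of course:
course
Chem    2
Bio     2
Econ    1
Hist    1
Phys    1
Name: count, dtype: int64
reset_index():
  course  count
0   Chem      2
1    Bio      2
2   Econ      1
3   Hist      1
4   Phys      1
sum of column 'count' → 7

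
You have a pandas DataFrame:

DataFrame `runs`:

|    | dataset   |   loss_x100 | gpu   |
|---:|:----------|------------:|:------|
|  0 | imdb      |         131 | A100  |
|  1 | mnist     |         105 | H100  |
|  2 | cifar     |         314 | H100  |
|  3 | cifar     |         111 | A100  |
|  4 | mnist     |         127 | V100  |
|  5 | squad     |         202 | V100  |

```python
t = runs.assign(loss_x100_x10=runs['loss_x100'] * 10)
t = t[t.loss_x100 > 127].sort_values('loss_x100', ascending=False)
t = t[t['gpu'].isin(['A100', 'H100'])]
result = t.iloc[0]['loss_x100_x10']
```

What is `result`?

add column loss_x100_x10 = runs['loss_x100'] * 10:
  dataset  loss_x100   gpu  loss_x100_x10
0    imdb        131  A100           1310
1   mnist        105  H100           1050
2   cifar        314  H100           3140
3   cifar        111  A100           1110
4   mnist        127  V100           1270
5   squad        202  V100           2020
filter rows where loss_x100 > 127:
  dataset  loss_x100   gpu  loss_x100_x10
0    imdb        131  A100           1310
2   cifar        314  H100           3140
5   squad        202  V100           2020
sort by loss_x100 descending:
  dataset  loss_x100   gpu  loss_x100_x10
2   cifar        314  H100           3140
5   squad        202  V100           2020
0    imdb        131  A100           1310
filter rows where gpu in ['A100', 'H100']:
  dataset  loss_x100   gpu  loss_x100_x10
2   cifar        314  H100           3140
0    imdb        131  A100           1310

3140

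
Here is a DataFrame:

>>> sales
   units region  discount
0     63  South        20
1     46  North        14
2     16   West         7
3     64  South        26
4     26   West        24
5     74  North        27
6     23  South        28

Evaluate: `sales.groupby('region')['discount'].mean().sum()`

60.6666666667

group by region, mean of discount:
region
North    20.500000
South    24.666667
West     15.500000
Name: discount, dtype: float64
So sum() = 60.6666666667.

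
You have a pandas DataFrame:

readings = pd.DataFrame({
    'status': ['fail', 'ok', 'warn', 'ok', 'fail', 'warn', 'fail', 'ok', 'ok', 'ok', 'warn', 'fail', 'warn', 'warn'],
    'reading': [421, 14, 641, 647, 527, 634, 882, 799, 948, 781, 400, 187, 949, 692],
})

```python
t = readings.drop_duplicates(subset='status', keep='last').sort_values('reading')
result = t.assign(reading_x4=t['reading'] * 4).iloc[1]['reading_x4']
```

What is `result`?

drop duplicate status (keep=last):
   status  reading
9      ok      781
11   fail      187
13   warn      692
sort by reading:
   status  reading
11   fail      187
13   warn      692
9      ok      781
add column reading_x4 = t['reading'] * 4:
   status  reading  reading_x4
11   fail      187         748
13   warn      692        2768
9      ok      781        3124
So iloc[1]['reading_x4'] = 2768.

2768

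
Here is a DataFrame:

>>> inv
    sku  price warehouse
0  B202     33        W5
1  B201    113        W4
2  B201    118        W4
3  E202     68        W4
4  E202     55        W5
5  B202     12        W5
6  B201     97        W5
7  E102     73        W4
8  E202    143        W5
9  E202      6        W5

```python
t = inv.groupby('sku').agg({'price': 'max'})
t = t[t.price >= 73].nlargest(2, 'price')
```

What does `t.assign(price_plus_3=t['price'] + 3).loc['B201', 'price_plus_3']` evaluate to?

group by sku, max of price:
      price
sku        
B201    118
B202     33
E102     73
E202    143
filter rows where price >= 73:
      price
sku        
B201    118
E102     73
E202    143
take 2 rows with largest price:
      price
sku        
E202    143
B201    118
add column price_plus_3 = t['price'] + 3:
      price  price_plus_3
sku                      
E202    143           146
B201    118           121
Finally, value at row 'B201', column 'price_plus_3' = 121.

121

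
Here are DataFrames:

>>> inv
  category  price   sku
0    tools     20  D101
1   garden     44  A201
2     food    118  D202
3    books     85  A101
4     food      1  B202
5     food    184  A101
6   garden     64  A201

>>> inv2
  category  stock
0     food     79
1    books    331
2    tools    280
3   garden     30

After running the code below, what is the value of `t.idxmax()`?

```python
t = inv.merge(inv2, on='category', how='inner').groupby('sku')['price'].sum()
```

A101

merge on 'category' (how='inner') → 7 rows:
  category  price   sku  stock
0    tools     20  D101    280
1   garden     44  A201     30
2     food    118  D202     79
3    books     85  A101    331
4     food      1  B202     79
5     food    184  A101     79
6   garden     64  A201     30
group by sku, sum of price:
sku
A101    269
A201    108
B202      1
D101     20
D202    118
Name: price, dtype: int64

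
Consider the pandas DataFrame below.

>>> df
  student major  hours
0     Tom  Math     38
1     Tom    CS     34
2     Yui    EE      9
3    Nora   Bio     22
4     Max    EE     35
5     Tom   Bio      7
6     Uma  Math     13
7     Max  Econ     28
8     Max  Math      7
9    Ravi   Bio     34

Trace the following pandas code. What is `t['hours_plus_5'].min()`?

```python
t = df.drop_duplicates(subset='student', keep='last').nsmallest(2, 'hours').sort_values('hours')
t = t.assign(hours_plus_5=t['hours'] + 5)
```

drop duplicate student (keep=last):
  student major  hours
2     Yui    EE      9
3    Nora   Bio     22
5     Tom   Bio      7
6     Uma  Math     13
8     Max  Math      7
9    Ravi   Bio     34
take 2 rows with smallest hours:
  student major  hours
5     Tom   Bio      7
8     Max  Math      7
sort by hours:
  student major  hours
5     Tom   Bio      7
8     Max  Math      7
add column hours_plus_5 = t['hours'] + 5:
  student major  hours  hours_plus_5
5     Tom   Bio      7            12
8     Max  Math      7            12
min of column 'hours_plus_5' → 12

12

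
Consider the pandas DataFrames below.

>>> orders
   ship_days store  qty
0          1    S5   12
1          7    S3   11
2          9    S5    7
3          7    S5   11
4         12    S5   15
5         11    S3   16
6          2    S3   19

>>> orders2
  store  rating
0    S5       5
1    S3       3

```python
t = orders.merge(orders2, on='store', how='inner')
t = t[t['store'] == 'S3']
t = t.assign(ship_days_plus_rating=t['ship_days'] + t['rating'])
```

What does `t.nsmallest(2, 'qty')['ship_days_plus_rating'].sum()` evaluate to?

merge on 'store' (how='inner') → 7 rows:
   ship_days store  qty  rating
0          1    S5   12       5
1          7    S3   11       3
2          9    S5    7       5
3          7    S5   11       5
4         12    S5   15       5
5         11    S3   16       3
6          2    S3   19       3
filter rows where store == 'S3':
   ship_days store  qty  rating
1          7    S3   11       3
5         11    S3   16       3
6          2    S3   19       3
add column ship_days_plus_rating = t['ship_days'] + t['rating']:
   ship_days store  qty  rating  ship_days_plus_rating
1          7    S3   11       3                     10
5         11    S3   16       3                     14
6          2    S3   19       3                      5
take 2 rows with smallest qty:
   ship_days store  qty  rating  ship_days_plus_rating
1          7    S3   11       3                     10
5         11    S3   16       3                     14
Finally, sum of column 'ship_days_plus_rating' = 24.

24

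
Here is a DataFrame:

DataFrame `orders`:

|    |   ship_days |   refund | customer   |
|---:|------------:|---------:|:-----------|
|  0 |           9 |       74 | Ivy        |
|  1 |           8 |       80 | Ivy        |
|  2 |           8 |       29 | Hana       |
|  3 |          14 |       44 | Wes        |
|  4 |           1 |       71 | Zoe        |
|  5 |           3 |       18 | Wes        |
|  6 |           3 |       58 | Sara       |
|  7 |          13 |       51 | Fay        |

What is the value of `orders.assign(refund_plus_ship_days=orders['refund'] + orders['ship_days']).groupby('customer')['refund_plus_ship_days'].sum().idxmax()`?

Ivy

add column refund_plus_ship_days = orders['refund'] + orders['ship_days']:
   ship_days  refund customer  refund_plus_ship_days
0          9      74      Ivy                     83
1          8      80      Ivy                     88
2          8      29     Hana                     37
3         14      44      Wes                     58
4          1      71      Zoe                     72
5          3      18      Wes                     21
6          3      58     Sara                     61
7         13      51      Fay                     64
group by customer, sum of refund_plus_ship_days:
customer
Fay      64
Hana     37
Ivy     171
Sara     61
Wes      79
Zoe      72
Name: refund_plus_ship_days, dtype: int64
Finally, label with the largest value = Ivy.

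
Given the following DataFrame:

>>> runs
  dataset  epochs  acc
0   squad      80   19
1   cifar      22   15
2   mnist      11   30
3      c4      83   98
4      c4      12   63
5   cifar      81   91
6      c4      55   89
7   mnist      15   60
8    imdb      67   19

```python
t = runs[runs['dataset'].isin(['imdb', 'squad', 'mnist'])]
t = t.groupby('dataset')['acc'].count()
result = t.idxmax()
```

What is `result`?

mnist

filter rows where dataset in ['imdb', 'squad', 'mnist']:
  dataset  epochs  acc
0   squad      80   19
2   mnist      11   30
7   mnist      15   60
8    imdb      67   19
group by dataset, count of acc:
dataset
imdb     1
mnist    2
squad    1
Name: acc, dtype: int64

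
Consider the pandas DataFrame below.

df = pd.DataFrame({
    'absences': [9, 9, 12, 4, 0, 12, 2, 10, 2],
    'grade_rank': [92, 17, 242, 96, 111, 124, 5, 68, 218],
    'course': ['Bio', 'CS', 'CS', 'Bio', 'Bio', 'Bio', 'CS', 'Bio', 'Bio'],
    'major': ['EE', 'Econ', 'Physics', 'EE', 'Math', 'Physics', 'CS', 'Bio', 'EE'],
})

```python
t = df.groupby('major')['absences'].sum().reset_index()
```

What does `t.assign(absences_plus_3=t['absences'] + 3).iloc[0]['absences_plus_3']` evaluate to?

group by major, sum of absences:
major
Bio        10
CS          2
EE         15
Econ        9
Math        0
Physics    24
Name: absences, dtype: int64
reset_index():
     major  absences
0      Bio        10
1       CS         2
2       EE        15
3     Econ         9
4     Math         0
5  Physics        24
add column absences_plus_3 = t['absences'] + 3:
     major  absences  absences_plus_3
0      Bio        10               13
1       CS         2                5
2       EE        15               18
3     Econ         9               12
4     Math         0                3
5  Physics        24               27

13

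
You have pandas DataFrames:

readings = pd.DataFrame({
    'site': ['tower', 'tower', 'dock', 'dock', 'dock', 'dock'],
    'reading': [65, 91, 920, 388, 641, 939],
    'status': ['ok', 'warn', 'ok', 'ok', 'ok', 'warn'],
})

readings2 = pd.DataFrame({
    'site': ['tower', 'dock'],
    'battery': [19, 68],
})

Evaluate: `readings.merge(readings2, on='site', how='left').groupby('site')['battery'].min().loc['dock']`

68

merge on 'site' (how='left') → 6 rows:
    site  reading status  battery
0  tower       65     ok       19
1  tower       91   warn       19
2   dock      920     ok       68
3   dock      388     ok       68
4   dock      641     ok       68
5   dock      939   warn       68
group by site, min of battery:
site
dock     68
tower    19
Name: battery, dtype: int64
value at index 'dock' → 68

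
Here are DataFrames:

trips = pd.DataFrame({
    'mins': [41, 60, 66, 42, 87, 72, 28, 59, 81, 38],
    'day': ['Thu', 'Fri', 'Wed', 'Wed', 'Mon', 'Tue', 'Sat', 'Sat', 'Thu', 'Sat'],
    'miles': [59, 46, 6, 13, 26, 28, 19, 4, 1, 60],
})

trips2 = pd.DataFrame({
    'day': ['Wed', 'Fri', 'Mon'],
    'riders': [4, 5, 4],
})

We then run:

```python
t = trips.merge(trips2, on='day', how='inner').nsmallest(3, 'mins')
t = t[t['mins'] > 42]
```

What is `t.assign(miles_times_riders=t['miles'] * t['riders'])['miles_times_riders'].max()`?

merge on 'day' (how='inner') → 4 rows:
   mins  day  miles  riders
0    60  Fri     46       5
1    66  Wed      6       4
2    42  Wed     13       4
3    87  Mon     26       4
take 3 rows with smallest mins:
   mins  day  miles  riders
2    42  Wed     13       4
0    60  Fri     46       5
1    66  Wed      6       4
filter rows where mins > 42:
   mins  day  miles  riders
0    60  Fri     46       5
1    66  Wed      6       4
add column miles_times_riders = t['miles'] * t['riders']:
   mins  day  miles  riders  miles_times_riders
0    60  Fri     46       5                 230
1    66  Wed      6       4                  24
So max() = 230.

230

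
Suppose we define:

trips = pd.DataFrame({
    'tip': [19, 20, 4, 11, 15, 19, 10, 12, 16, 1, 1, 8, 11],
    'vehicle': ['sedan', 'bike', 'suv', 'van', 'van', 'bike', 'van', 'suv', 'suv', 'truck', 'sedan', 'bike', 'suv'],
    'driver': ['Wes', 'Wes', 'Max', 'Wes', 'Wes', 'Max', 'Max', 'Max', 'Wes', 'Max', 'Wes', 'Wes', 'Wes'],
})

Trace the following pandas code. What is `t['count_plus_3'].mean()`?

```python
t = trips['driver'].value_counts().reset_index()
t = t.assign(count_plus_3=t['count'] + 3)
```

9.5

value_counts of driver:
driver
Wes    8
Max    5
Name: count, dtype: int64
reset_index():
  driver  count
0    Wes      8
1    Max      5
add column count_plus_3 = t['count'] + 3:
  driver  count  count_plus_3
0    Wes      8            11
1    Max      5             8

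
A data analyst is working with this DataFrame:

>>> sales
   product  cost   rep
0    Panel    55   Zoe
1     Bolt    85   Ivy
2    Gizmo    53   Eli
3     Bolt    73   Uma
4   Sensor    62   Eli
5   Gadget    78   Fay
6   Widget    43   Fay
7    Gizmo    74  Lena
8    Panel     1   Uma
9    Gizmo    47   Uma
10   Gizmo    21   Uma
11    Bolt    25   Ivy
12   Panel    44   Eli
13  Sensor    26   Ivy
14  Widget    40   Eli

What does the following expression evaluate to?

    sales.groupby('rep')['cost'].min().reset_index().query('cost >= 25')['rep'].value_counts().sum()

group by rep, min of cost:
rep
Eli     40
Fay     43
Ivy     25
Lena    74
Uma      1
Zoe     55
Name: cost, dtype: int64
reset_index():
    rep  cost
0   Eli    40
1   Fay    43
2   Ivy    25
3  Lena    74
4   Uma     1
5   Zoe    55
filter rows where cost >= 25:
    rep  cost
0   Eli    40
1   Fay    43
2   Ivy    25
3  Lena    74
5   Zoe    55
value_counts of rep:
rep
Eli     1
Fay     1
Ivy     1
Lena    1
Zoe     1
Name: count, dtype: int64

5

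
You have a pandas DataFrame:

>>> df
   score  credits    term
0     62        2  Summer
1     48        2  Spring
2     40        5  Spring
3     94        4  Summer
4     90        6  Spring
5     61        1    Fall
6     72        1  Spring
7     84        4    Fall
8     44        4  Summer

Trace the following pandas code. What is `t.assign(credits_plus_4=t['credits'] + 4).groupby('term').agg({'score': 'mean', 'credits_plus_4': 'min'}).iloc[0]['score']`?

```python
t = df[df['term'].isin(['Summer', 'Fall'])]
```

filter rows where term in ['Summer', 'Fall']:
   score  credits    term
0     62        2  Summer
3     94        4  Summer
5     61        1    Fall
7     84        4    Fall
8     44        4  Summer
add column credits_plus_4 = t['credits'] + 4:
   score  credits    term  credits_plus_4
0     62        2  Summer               6
3     94        4  Summer               8
5     61        1    Fall               5
7     84        4    Fall               8
8     44        4  Summer               8
group by term: mean(score), min(credits_plus_4):
            score  credits_plus_4
term                             
Fall    72.500000               5
Summer  66.666667               6
Reading off the value at position 0, column 'score', we get 72.5.

72.5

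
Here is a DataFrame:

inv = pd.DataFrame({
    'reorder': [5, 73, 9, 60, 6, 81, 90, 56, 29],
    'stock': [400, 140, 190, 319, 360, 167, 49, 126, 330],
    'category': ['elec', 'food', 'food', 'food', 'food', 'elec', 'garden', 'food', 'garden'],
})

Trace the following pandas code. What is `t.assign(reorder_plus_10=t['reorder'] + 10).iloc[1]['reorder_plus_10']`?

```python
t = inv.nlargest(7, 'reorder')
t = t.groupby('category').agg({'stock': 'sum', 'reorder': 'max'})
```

83

take 7 rows with largest reorder:
   reorder  stock category
6       90     49   garden
5       81    167     elec
1       73    140     food
3       60    319     food
7       56    126     food
8       29    330   garden
2        9    190     food
group by category: sum(stock), max(reorder):
          stock  reorder
category                
elec        167       81
food        775       73
garden      379       90
add column reorder_plus_10 = t['reorder'] + 10:
          stock  reorder  reorder_plus_10
category                                 
elec        167       81               91
food        775       73               83
garden      379       90              100
Taking the value at position 1, column 'reorder_plus_10' gives 83.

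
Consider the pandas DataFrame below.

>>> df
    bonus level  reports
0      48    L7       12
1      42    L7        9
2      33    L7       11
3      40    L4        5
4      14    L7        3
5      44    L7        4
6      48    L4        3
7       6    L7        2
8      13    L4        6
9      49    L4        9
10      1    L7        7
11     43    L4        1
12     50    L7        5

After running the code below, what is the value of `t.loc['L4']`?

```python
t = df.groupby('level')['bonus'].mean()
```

group by level, mean of bonus:
level
L4    38.60
L7    29.75
Name: bonus, dtype: float64
Taking the value at index 'L4' gives 38.6.

38.6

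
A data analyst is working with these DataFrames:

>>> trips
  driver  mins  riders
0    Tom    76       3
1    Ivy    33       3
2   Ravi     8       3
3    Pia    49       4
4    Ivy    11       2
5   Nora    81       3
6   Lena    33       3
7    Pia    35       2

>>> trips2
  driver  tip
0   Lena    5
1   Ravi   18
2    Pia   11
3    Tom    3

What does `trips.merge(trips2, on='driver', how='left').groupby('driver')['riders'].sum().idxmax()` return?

merge on 'driver' (how='left') → 8 rows:
  driver  mins  riders   tip
0    Tom    76       3   3.0
1    Ivy    33       3   NaN
2   Ravi     8       3  18.0
3    Pia    49       4  11.0
4    Ivy    11       2   NaN
5   Nora    81       3   NaN
6   Lena    33       3   5.0
7    Pia    35       2  11.0
group by driver, sum of riders:
driver
Ivy     5
Lena    3
Nora    3
Pia     6
Ravi    3
Tom     3
Name: riders, dtype: int64
Then the label with the largest value: Pia

Pia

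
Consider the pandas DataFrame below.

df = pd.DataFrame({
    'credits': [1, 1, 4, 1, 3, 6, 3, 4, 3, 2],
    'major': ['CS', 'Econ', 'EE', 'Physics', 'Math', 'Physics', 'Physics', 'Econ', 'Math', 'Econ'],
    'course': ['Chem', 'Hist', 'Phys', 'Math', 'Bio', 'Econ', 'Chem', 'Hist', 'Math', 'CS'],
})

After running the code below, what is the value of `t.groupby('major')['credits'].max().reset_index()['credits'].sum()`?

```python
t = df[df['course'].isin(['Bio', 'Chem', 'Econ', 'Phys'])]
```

14

filter rows where course in ['Bio', 'Chem', 'Econ', 'Phys']:
   credits    major course
0        1       CS   Chem
2        4       EE   Phys
4        3     Math    Bio
5        6  Physics   Econ
6        3  Physics   Chem
group by major, max of credits:
major
CS         1
EE         4
Math       3
Physics    6
Name: credits, dtype: int64
reset_index():
     major  credits
0       CS        1
1       EE        4
2     Math        3
3  Physics        6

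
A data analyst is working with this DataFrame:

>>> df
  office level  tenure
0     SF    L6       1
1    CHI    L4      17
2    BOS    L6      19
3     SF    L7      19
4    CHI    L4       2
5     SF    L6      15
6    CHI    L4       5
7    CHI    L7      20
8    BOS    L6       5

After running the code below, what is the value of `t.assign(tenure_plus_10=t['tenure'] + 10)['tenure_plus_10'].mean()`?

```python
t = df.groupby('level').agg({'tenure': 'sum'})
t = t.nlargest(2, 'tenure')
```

group by level, sum of tenure:
       tenure
level        
L4         24
L6         40
L7         39
take 2 rows with largest tenure:
       tenure
level        
L6         40
L7         39
add column tenure_plus_10 = t['tenure'] + 10:
       tenure  tenure_plus_10
level                        
L6         40              50
L7         39              49

49.5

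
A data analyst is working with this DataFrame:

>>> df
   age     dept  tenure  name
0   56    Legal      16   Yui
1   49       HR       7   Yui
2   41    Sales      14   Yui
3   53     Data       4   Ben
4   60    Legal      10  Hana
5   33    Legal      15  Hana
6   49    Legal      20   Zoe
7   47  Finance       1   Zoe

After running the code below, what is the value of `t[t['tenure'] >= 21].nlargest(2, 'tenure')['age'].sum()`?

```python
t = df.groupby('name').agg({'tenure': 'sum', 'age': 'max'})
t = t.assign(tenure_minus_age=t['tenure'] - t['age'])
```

116

group by name: sum(tenure), max(age):
      tenure  age
name             
Ben        4   53
Hana      25   60
Yui       37   56
Zoe       21   49
add column tenure_minus_age = t['tenure'] - t['age']:
      tenure  age  tenure_minus_age
name                               
Ben        4   53               -49
Hana      25   60               -35
Yui       37   56               -19
Zoe       21   49               -28
filter rows where tenure >= 21:
      tenure  age  tenure_minus_age
name                               
Hana      25   60               -35
Yui       37   56               -19
Zoe       21   49               -28
take 2 rows with largest tenure:
      tenure  age  tenure_minus_age
name                               
Yui       37   56               -19
Hana      25   60               -35
Finally, sum of column 'age' = 116.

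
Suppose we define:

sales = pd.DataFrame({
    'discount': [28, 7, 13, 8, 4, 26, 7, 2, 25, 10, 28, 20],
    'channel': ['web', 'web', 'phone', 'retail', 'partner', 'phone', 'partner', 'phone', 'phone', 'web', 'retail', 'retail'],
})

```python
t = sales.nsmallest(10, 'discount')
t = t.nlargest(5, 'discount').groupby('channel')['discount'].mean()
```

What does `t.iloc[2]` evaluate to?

10.0

take 10 rows with smallest discount:
    discount  channel
7          2    phone
4          4  partner
1          7      web
6          7  partner
3          8   retail
9         10      web
2         13    phone
11        20   retail
8         25    phone
5         26    phone
take 5 rows with largest discount:
    discount channel
5         26   phone
8         25   phone
11        20  retail
2         13   phone
9         10     web
group by channel, mean of discount:
channel
phone     21.333333
retail    20.000000
web       10.000000
Name: discount, dtype: float64
value at position 2 → 10.0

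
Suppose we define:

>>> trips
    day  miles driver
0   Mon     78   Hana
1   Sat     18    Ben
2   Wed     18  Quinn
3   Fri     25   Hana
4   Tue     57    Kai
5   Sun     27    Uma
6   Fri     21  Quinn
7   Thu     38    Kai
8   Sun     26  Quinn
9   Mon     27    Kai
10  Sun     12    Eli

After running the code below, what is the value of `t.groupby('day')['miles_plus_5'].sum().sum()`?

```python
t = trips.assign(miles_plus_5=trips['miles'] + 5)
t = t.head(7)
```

279

add column miles_plus_5 = trips['miles'] + 5:
    day  miles driver  miles_plus_5
0   Mon     78   Hana            83
1   Sat     18    Ben            23
2   Wed     18  Quinn            23
3   Fri     25   Hana            30
4   Tue     57    Kai            62
5   Sun     27    Uma            32
6   Fri     21  Quinn            26
7   Thu     38    Kai            43
8   Sun     26  Quinn            31
9   Mon     27    Kai            32
10  Sun     12    Eli            17
take first 7 rows:
   day  miles driver  miles_plus_5
0  Mon     78   Hana            83
1  Sat     18    Ben            23
2  Wed     18  Quinn            23
3  Fri     25   Hana            30
4  Tue     57    Kai            62
5  Sun     27    Uma            32
6  Fri     21  Quinn            26
group by day, sum of miles_plus_5:
day
Fri    56
Mon    83
Sat    23
Sun    32
Tue    62
Wed    23
Name: miles_plus_5, dtype: int64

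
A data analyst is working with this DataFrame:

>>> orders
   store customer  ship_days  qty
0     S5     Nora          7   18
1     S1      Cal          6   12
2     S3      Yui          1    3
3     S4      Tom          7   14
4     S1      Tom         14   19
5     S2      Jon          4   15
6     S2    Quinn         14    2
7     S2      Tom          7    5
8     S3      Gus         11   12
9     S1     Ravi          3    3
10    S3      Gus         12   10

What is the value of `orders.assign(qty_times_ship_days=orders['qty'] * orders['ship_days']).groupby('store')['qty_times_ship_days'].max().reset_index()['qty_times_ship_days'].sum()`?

add column qty_times_ship_days = orders['qty'] * orders['ship_days']:
   store customer  ship_days  qty  qty_times_ship_days
0     S5     Nora          7   18                  126
1     S1      Cal          6   12                   72
2     S3      Yui          1    3                    3
3     S4      Tom          7   14                   98
4     S1      Tom         14   19                  266
5     S2      Jon          4   15                   60
6     S2    Quinn         14    2                   28
7     S2      Tom          7    5                   35
8     S3      Gus         11   12                  132
9     S1     Ravi          3    3                    9
10    S3      Gus         12   10                  120
group by store, max of qty_times_ship_days:
store
S1    266
S2     60
S3    132
S4     98
S5    126
Name: qty_times_ship_days, dtype: int64
reset_index():
  store  qty_times_ship_days
0    S1                  266
1    S2                   60
2    S3                  132
3    S4                   98
4    S5                  126
Reading off the sum of column 'qty_times_ship_days', we get 682.

682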